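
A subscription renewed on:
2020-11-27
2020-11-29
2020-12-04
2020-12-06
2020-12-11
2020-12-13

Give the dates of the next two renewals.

2020-12-18, 2020-12-20

Gaps: 2, 5, 2, 5, 2 days — not constant, but cyclic with period 2.
The events fall on every Friday and Sunday.
Next Friday: 2020-12-18.
The following Sunday is 2020-12-20.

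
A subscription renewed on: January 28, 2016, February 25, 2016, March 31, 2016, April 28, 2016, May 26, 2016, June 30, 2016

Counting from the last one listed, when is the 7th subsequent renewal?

January 26, 2017

These are Thursdays with 28, 35, 28, 28, 35-day gaps.
Each is the final Thursday of its month — March 31, 2016 is past the 28th, so '4th Thursday' doesn't fit.
Last Thursday of July 2016: July 28, 2016.
August 2016 ends with Thursday August 25, 2016.
September 2016 ends with Thursday September 29, 2016.
October 2016 ends with Thursday October 27, 2016.
November 2016 ends with Thursday November 24, 2016.
December 2016 ends with Thursday December 29, 2016.
Last Thursday of January 2017: January 26, 2017.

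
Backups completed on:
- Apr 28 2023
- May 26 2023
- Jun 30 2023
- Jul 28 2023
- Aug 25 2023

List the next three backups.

All Fridays; the gaps (28, 35, 28, 28) vary with month length.
This is the last Friday of each month.
September 2023 ends with Friday Sep 29 2023.
Last Friday of October 2023: Oct 27 2023.
Last Friday of November 2023: Nov 24 2023.

Sep 29 2023, Oct 27 2023, Nov 24 2023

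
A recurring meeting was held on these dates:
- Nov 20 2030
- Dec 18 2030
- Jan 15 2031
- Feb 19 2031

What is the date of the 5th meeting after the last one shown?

Jul 16 2031

All dates are Wednesdays, 28, 28, 35 days apart.
Specifically, the 3rd Wednesday of each month.
March 2031 — 3rd Wednesday is Mar 19 2031.
3rd Wednesday of April 2031: Apr 16 2031.
3rd Wednesday of May 2031: May 21 2031.
3rd Wednesday of June 2031: Jun 18 2031.
July 2031 — 3rd Wednesday is Jul 16 2031.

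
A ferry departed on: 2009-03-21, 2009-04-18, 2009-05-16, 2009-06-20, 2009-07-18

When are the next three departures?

These are Saturdays at 28- or 35-day spacing (28, 28, 35, 28).
The pattern: 3rd Saturday of the month.
3rd Saturday of August 2009: 2009-08-15.
September 2009 — 3rd Saturday is 2009-09-19.
October 2009 — 3rd Saturday is 2009-10-17.

2009-08-15, 2009-09-19, 2009-10-17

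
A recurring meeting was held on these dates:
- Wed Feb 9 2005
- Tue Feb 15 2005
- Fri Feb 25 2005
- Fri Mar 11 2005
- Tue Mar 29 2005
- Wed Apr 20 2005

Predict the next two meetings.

Gaps: 6, 10, 14, 18, 22 days — each gap is 4 larger than the previous one.
Next gap: 26 days. Wed Apr 20 2005 + 26 days = Mon May 16 2005.
Next gap: 30 days. Mon May 16 2005 + 30 days = Wed Jun 15 2005.

Mon May 16 2005, Wed Jun 15 2005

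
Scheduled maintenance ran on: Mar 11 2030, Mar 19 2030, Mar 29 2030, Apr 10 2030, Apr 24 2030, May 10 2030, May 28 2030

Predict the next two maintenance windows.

Intervals are 8, 10, 12, 14, 16, 18 days — an arithmetic progression with common difference 2.
Next gap: 20 days. May 28 2030 + 20 days = Jun 17 2030.
Next gap: 22 days. Jun 17 2030 + 22 days = Jul 9 2030.

Jun 17 2030, Jul 9 2030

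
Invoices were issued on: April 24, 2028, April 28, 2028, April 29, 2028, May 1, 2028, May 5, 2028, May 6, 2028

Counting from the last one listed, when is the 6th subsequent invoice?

Gaps: 4, 1, 2, 4, 1 days — not constant, but cyclic with period 3.
The events fall on every Monday, Friday and Saturday.
Next Monday: May 8, 2028.
Next Friday: May 12, 2028.
Next Saturday: May 13, 2028.
The following Monday is May 15, 2028.
Next Friday: May 19, 2028.
The following Saturday is May 20, 2028.

May 20, 2028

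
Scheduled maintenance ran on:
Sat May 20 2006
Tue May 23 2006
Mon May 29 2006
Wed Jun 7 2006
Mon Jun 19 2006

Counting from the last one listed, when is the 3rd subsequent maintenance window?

Intervals are 3, 6, 9, 12 days — an arithmetic progression with common difference 3.
Next gap: 15 days. Mon Jun 19 2006 + 15 days = Tue Jul 4 2006.
Next gap: 18 days. Tue Jul 4 2006 + 18 days = Sat Jul 22 2006.
Next gap: 21 days. Sat Jul 22 2006 + 21 days = Sat Aug 12 2006.

Sat Aug 12 2006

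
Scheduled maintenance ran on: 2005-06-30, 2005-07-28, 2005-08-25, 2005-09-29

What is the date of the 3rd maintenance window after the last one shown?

2005-12-29

Every date is a Thursday; gaps 28, 28, 35 days.
Each is the last Thursday of its month (at least one falls on the 29th or later, ruling out '4th Thursday').
Last Thursday of October 2005: 2005-10-27.
Last Thursday of November 2005: 2005-11-24.
December 2005 ends with Thursday 2005-12-29.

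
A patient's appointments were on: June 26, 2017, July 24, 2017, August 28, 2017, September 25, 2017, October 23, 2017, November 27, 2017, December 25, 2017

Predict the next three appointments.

All dates are Mondays, 28, 35, 28, 28, 35, 28 days apart.
Specifically, the 4th Monday of each month.
4th Monday of January 2018: January 22, 2018.
February 2018 — 4th Monday is February 26, 2018.
4th Monday of March 2018: March 26, 2018.

January 22, 2018; February 26, 2018; March 26, 2018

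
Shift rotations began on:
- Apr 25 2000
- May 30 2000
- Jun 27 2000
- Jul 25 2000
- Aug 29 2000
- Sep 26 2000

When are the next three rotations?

All Tuesdays; the gaps (35, 28, 28, 35, 28) vary with month length.
This is the last Tuesday of each month.
October 2000 ends with Tuesday Oct 31 2000.
Last Tuesday of November 2000: Nov 28 2000.
December 2000 ends with Tuesday Dec 26 2000.

Oct 31 2000, Nov 28 2000, Dec 26 2000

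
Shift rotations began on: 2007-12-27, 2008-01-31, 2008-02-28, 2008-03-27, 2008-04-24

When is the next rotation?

2008-05-29

Every date is a Thursday; gaps 35, 28, 28, 28 days.
Each is the last Thursday of its month (at least one falls on the 29th or later, ruling out '4th Thursday').
May 2008 ends with Thursday 2008-05-29.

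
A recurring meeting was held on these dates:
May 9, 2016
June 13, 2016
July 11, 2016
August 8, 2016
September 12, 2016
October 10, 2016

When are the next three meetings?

Gaps: 35, 28, 28, 35, 28 days — a mix of 28 and 35. Every date is a Monday.
Each is the 2nd Monday of its month.
November 2016 — 2nd Monday is November 14, 2016.
December 2016 — 2nd Monday is December 12, 2016.
2nd Monday of January 2017: January 9, 2017.

November 14, 2016; December 12, 2016; January 9, 2017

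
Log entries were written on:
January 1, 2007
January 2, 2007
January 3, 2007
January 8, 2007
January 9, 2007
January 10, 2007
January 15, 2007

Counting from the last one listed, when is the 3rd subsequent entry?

Gaps: 1, 1, 5, 1, 1, 5 days — not constant, but cyclic with period 3.
The events fall on every Monday, Tuesday and Wednesday.
Next Tuesday: January 16, 2007.
The following Wednesday is January 17, 2007.
Next Monday: January 22, 2007.

January 22, 2007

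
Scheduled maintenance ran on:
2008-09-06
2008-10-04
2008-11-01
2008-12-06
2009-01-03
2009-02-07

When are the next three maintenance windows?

2009-03-07, 2009-04-04, 2009-05-02

Gaps: 28, 28, 35, 28, 35 days — a mix of 28 and 35. Every date is a Saturday.
Each is the 1st Saturday of its month.
1st Saturday of March 2009: 2009-03-07.
1st Saturday of April 2009: 2009-04-04.
1st Saturday of May 2009: 2009-05-02.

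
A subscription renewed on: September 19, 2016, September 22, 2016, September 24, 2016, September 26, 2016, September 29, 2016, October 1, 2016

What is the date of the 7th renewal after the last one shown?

October 17, 2016

Every event lands on a Monday or Thursday or Saturday (gaps cycle 3, 2, 2, 3, 2).
So the schedule is: every Monday, Thursday and Saturday.
Next Monday: October 3, 2016.
Next Thursday: October 6, 2016.
Next Saturday: October 8, 2016.
The following Monday is October 10, 2016.
Next Thursday: October 13, 2016.
The following Saturday is October 15, 2016.
Next Monday: October 17, 2016.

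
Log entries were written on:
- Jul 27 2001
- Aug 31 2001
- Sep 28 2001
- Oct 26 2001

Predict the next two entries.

Nov 30 2001, Dec 28 2001

These are Fridays with 35, 28, 28-day gaps.
Each is the final Friday of its month — Aug 31 2001 is past the 28th, so '4th Friday' doesn't fit.
Last Friday of November 2001: Nov 30 2001.
Last Friday of December 2001: Dec 28 2001.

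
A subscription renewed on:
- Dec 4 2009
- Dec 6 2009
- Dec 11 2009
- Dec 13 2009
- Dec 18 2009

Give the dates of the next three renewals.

Dec 20 2009, Dec 25 2009, Dec 27 2009

The gap pattern 2, 5, 2, 5 repeats every 2 events.
These are the Fridays and Sundays of each week.
The following Sunday is Dec 20 2009.
Next Friday: Dec 25 2009.
Next Sunday: Dec 27 2009.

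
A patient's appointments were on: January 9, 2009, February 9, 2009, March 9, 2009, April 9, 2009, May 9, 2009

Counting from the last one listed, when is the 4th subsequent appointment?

Gaps: 31, 28, 31, 30 days — not constant. Every event is on the 9th of the month.
Pattern: the 9th of each month.
Next: June 2009 → June 9, 2009.
Next: July 2009 → July 9, 2009.
August 2009: August 9, 2009.
September 2009: September 9, 2009.

September 9, 2009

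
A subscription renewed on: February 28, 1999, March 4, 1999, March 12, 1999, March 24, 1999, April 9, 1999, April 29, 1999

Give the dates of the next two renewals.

May 23, 1999; June 20, 1999

The spacing grows by 4 each time: 4, 8, 12, 16, 20 days.
Next gap: 24 days. April 29, 1999 + 24 days = May 23, 1999.
Next gap: 28 days. May 23, 1999 + 28 days = June 20, 1999.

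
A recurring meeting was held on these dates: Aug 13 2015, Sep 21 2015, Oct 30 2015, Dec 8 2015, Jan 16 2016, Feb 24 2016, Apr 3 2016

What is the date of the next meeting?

Gaps between consecutive events: 39, 39, 39, 39, 39, 39 days — a constant 39-day interval.
Apr 3 2016 + 39 days = May 12 2016.

May 12 2016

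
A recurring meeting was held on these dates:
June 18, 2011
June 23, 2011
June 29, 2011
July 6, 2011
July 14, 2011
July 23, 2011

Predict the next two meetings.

Intervals are 5, 6, 7, 8, 9 days — an arithmetic progression with common difference 1.
Next gap: 10 days. July 23, 2011 + 10 days = August 2, 2011.
Next gap: 11 days. August 2, 2011 + 11 days = August 13, 2011.

August 2, 2011; August 13, 2011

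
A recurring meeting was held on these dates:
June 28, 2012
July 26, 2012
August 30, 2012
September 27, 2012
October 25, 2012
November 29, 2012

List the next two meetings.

December 27, 2012; January 31, 2013

All Thursdays; the gaps (28, 35, 28, 28, 35) vary with month length.
This is the last Thursday of each month.
Last Thursday of December 2012: December 27, 2012.
January 2013 ends with Thursday January 31, 2013.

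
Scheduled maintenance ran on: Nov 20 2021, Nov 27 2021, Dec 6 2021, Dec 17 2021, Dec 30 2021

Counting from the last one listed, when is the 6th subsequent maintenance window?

Intervals are 7, 9, 11, 13 days — an arithmetic progression with common difference 2.
Next gap: 15 days. Dec 30 2021 + 15 days = Jan 14 2022.
Next gap: 17 days. Jan 14 2022 + 17 days = Jan 31 2022.
Next gap: 19 days. Jan 31 2022 + 19 days = Feb 19 2022.
Next gap: 21 days. Feb 19 2022 + 21 days = Mar 12 2022.
Next gap: 23 days. Mar 12 2022 + 23 days = Apr 4 2022.
Next gap: 25 days. Apr 4 2022 + 25 days = Apr 29 2022.

Apr 29 2022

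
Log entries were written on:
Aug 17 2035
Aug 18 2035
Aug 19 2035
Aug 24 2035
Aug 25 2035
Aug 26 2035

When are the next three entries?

Gaps: 1, 1, 5, 1, 1 days — not constant, but cyclic with period 3.
The events fall on every Friday, Saturday and Sunday.
Next Friday: Aug 31 2035.
Next Saturday: Sep 1 2035.
Next Sunday: Sep 2 2035.

Aug 31 2035, Sep 1 2035, Sep 2 2035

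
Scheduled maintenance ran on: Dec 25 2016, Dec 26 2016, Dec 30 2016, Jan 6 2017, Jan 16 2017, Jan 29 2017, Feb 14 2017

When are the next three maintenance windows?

Gaps: 1, 4, 7, 10, 13, 16 days — each gap is 3 larger than the previous one.
Next gap: 19 days. Feb 14 2017 + 19 days = Mar 5 2017.
Next gap: 22 days. Mar 5 2017 + 22 days = Mar 27 2017.
Next gap: 25 days. Mar 27 2017 + 25 days = Apr 21 2017.

Mar 5 2017, Mar 27 2017, Apr 21 2017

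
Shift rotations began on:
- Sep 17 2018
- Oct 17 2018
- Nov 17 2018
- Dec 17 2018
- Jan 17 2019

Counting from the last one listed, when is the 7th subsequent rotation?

Each date is the 17th; the gaps (30, 31, 30, 31) track the month lengths.
The rule is the 17th of each month.
Next: February 2019 → Feb 17 2019.
Next: March 2019 → Mar 17 2019.
Next: April 2019 → Apr 17 2019.
Next: May 2019 → May 17 2019.
Next: June 2019 → Jun 17 2019.
Next: July 2019 → Jul 17 2019.
Next: August 2019 → Aug 17 2019.

Aug 17 2019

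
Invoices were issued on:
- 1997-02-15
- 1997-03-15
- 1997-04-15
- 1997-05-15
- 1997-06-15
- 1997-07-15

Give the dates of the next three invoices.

Gaps: 28, 31, 30, 31, 30 days — not constant. Every event is on the 15th of the month.
Pattern: the 15th of each month.
August 1997: 1997-08-15.
September 1997: 1997-09-15.
October 1997: 1997-10-15.

1997-08-15, 1997-09-15, 1997-10-15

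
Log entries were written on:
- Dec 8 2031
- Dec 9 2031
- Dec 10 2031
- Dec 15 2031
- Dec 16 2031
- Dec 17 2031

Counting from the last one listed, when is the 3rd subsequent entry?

The gap pattern 1, 1, 5, 1, 1 repeats every 3 events.
These are the Mondays, Tuesdays and Wednesdays of each week.
Next Monday: Dec 22 2031.
The following Tuesday is Dec 23 2031.
The following Wednesday is Dec 24 2031.

Dec 24 2031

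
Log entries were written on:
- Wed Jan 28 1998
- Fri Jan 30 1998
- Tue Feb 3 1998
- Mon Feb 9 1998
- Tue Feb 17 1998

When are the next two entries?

Gaps: 2, 4, 6, 8 days — each gap is 2 larger than the previous one.
Next gap: 10 days. Tue Feb 17 1998 + 10 days = Fri Feb 27 1998.
Next gap: 12 days. Fri Feb 27 1998 + 12 days = Wed Mar 11 1998.

Fri Feb 27 1998, Wed Mar 11 1998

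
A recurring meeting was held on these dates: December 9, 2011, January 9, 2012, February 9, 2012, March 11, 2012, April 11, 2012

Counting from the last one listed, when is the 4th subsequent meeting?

Every event comes 31 days after the last (31, 31, 31, 31).
April 11, 2012 + 31 days = May 12, 2012.
May 12, 2012 + 31 days = June 12, 2012.
June 12, 2012 + 31 days = July 13, 2012.
July 13, 2012 + 31 days = August 13, 2012.

August 13, 2012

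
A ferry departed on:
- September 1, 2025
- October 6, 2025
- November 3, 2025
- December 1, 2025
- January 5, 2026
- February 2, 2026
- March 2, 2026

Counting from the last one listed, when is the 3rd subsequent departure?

All dates are Mondays, 35, 28, 28, 35, 28, 28 days apart.
Specifically, the 1st Monday of each month.
April 2026 — 1st Monday is April 6, 2026.
May 2026 — 1st Monday is May 4, 2026.
1st Monday of June 2026: June 1, 2026.

June 1, 2026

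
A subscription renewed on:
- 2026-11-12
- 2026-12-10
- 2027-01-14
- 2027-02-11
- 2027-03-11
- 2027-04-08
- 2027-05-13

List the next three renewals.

All dates are Thursdays, 28, 35, 28, 28, 28, 35 days apart.
Specifically, the 2nd Thursday of each month.
June 2027 — 2nd Thursday is 2027-06-10.
July 2027 — 2nd Thursday is 2027-07-08.
2nd Thursday of August 2027: 2027-08-12.

2027-06-10, 2027-07-08, 2027-08-12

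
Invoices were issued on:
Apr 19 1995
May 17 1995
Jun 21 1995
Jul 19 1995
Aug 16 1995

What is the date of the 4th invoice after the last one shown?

Dec 20 1995

All dates are Wednesdays, 28, 35, 28, 28 days apart.
Specifically, the 3rd Wednesday of each month.
September 1995 — 3rd Wednesday is Sep 20 1995.
3rd Wednesday of October 1995: Oct 18 1995.
3rd Wednesday of November 1995: Nov 15 1995.
December 1995 — 3rd Wednesday is Dec 20 1995.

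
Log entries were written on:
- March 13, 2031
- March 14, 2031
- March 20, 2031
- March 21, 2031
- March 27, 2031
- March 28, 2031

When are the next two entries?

Every event lands on a Thursday or Friday (gaps cycle 1, 6, 1, 6, 1).
So the schedule is: every Thursday and Friday.
Next Thursday: April 3, 2031.
Next Friday: April 4, 2031.

April 3, 2031; April 4, 2031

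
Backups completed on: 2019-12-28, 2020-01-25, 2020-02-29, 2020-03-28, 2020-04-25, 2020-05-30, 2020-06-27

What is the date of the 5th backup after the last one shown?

2020-11-28

All Saturdays; the gaps (28, 35, 28, 28, 35, 28) vary with month length.
This is the last Saturday of each month.
Last Saturday of July 2020: 2020-07-25.
August 2020 ends with Saturday 2020-08-29.
Last Saturday of September 2020: 2020-09-26.
Last Saturday of October 2020: 2020-10-31.
Last Saturday of November 2020: 2020-11-28.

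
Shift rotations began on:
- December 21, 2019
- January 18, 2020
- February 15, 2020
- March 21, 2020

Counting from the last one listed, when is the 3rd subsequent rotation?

June 20, 2020

Gaps: 28, 28, 35 days — a mix of 28 and 35. Every date is a Saturday.
Each is the 3rd Saturday of its month.
3rd Saturday of April 2020: April 18, 2020.
May 2020 — 3rd Saturday is May 16, 2020.
June 2020 — 3rd Saturday is June 20, 2020.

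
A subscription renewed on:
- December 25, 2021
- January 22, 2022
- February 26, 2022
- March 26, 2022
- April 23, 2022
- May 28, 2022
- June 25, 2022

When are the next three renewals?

These are Saturdays at 28- or 35-day spacing (28, 35, 28, 28, 35, 28).
The pattern: 4th Saturday of the month.
4th Saturday of July 2022: July 23, 2022.
4th Saturday of August 2022: August 27, 2022.
September 2022 — 4th Saturday is September 24, 2022.

July 23, 2022; August 27, 2022; September 24, 2022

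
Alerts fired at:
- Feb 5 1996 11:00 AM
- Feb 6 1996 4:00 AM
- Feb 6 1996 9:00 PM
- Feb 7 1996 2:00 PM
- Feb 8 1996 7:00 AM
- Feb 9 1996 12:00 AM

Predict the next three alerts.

Feb 9 1996 5:00 PM, Feb 10 1996 10:00 AM, Feb 11 1996 3:00 AM

Gaps: 17, 17, 17, 17, 17 hours — each event is 17 hours after the previous one.
Feb 9 1996 12:00 AM + 17 h = Feb 9 1996 5:00 PM.
Feb 9 1996 5:00 PM + 17 h = Feb 10 1996 10:00 AM.
Feb 10 1996 10:00 AM + 17 h = Feb 11 1996 3:00 AM.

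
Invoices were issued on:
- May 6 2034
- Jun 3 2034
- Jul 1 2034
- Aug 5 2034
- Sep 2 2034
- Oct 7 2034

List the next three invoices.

All dates are Saturdays, 28, 28, 35, 28, 35 days apart.
Specifically, the 1st Saturday of each month.
1st Saturday of November 2034: Nov 4 2034.
1st Saturday of December 2034: Dec 2 2034.
January 2035 — 1st Saturday is Jan 6 2035.

Nov 4 2034, Dec 2 2034, Jan 6 2035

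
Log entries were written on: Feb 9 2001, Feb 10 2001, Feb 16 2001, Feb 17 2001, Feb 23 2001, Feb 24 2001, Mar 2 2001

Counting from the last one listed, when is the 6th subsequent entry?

Mar 23 2001

Every event lands on a Friday or Saturday (gaps cycle 1, 6, 1, 6, 1, 6).
So the schedule is: every Friday and Saturday.
Next Saturday: Mar 3 2001.
Next Friday: Mar 9 2001.
The following Saturday is Mar 10 2001.
Next Friday: Mar 16 2001.
The following Saturday is Mar 17 2001.
The following Friday is Mar 23 2001.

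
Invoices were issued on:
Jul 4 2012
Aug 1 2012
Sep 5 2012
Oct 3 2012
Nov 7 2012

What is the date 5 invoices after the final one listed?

Apr 3 2013

These are Wednesdays at 28- or 35-day spacing (28, 35, 28, 35).
The pattern: 1st Wednesday of the month.
December 2012 — 1st Wednesday is Dec 5 2012.
January 2013 — 1st Wednesday is Jan 2 2013.
1st Wednesday of February 2013: Feb 6 2013.
March 2013 — 1st Wednesday is Mar 6 2013.
1st Wednesday of April 2013: Apr 3 2013.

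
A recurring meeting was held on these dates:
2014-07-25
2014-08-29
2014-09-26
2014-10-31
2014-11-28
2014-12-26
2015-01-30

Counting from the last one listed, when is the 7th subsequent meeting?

2015-08-28

All Fridays; the gaps (35, 28, 35, 28, 28, 35) vary with month length.
This is the last Friday of each month.
Last Friday of February 2015: 2015-02-27.
March 2015 ends with Friday 2015-03-27.
April 2015 ends with Friday 2015-04-24.
Last Friday of May 2015: 2015-05-29.
Last Friday of June 2015: 2015-06-26.
Last Friday of July 2015: 2015-07-31.
August 2015 ends with Friday 2015-08-28.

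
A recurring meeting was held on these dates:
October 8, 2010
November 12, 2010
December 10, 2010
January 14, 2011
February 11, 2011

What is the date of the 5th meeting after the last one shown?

These are Fridays at 28- or 35-day spacing (35, 28, 35, 28).
The pattern: 2nd Friday of the month.
March 2011 — 2nd Friday is March 11, 2011.
April 2011 — 2nd Friday is April 8, 2011.
2nd Friday of May 2011: May 13, 2011.
June 2011 — 2nd Friday is June 10, 2011.
2nd Friday of July 2011: July 8, 2011.

July 8, 2011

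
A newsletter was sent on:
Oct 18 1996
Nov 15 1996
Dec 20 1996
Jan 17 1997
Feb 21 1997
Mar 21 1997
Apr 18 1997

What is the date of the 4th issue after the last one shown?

Aug 15 1997

These are Fridays at 28- or 35-day spacing (28, 35, 28, 35, 28, 28).
The pattern: 3rd Friday of the month.
May 1997 — 3rd Friday is May 16 1997.
June 1997 — 3rd Friday is Jun 20 1997.
July 1997 — 3rd Friday is Jul 18 1997.
3rd Friday of August 1997: Aug 15 1997.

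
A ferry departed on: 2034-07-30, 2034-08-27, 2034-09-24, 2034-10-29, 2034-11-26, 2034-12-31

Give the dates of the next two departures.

All Sundays; the gaps (28, 28, 35, 28, 35) vary with month length.
This is the last Sunday of each month.
January 2035 ends with Sunday 2035-01-28.
Last Sunday of February 2035: 2035-02-25.

2035-01-28, 2035-02-25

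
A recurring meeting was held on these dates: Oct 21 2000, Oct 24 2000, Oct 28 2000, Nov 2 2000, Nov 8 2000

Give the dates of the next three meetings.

Nov 15 2000, Nov 23 2000, Dec 2 2000

Intervals are 3, 4, 5, 6 days — an arithmetic progression with common difference 1.
Next gap: 7 days. Nov 8 2000 + 7 days = Nov 15 2000.
Next gap: 8 days. Nov 15 2000 + 8 days = Nov 23 2000.
Next gap: 9 days. Nov 23 2000 + 9 days = Dec 2 2000.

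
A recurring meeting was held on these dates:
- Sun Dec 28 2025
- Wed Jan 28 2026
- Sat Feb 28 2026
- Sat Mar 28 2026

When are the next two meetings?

Gaps: 31, 31, 28 days — not constant. Every event is on the 28th of the month.
Pattern: the 28th of each month.
Next: April 2026 → Tue Apr 28 2026.
May 2026: Thu May 28 2026.

Tue Apr 28 2026, Thu May 28 2026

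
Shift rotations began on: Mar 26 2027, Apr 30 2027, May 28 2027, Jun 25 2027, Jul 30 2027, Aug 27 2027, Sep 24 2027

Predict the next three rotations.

Oct 29 2027, Nov 26 2027, Dec 31 2027

These are Fridays with 35, 28, 28, 35, 28, 28-day gaps.
Each is the final Friday of its month — Apr 30 2027 is past the 28th, so '4th Friday' doesn't fit.
October 2027 ends with Friday Oct 29 2027.
Last Friday of November 2027: Nov 26 2027.
December 2027 ends with Friday Dec 31 2027.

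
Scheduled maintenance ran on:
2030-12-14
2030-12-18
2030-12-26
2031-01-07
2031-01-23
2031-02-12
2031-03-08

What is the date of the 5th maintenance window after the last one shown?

Gaps: 4, 8, 12, 16, 20, 24 days — each gap is 4 larger than the previous one.
Next gap: 28 days. 2031-03-08 + 28 days = 2031-04-05.
Next gap: 32 days. 2031-04-05 + 32 days = 2031-05-07.
Next gap: 36 days. 2031-05-07 + 36 days = 2031-06-12.
Next gap: 40 days. 2031-06-12 + 40 days = 2031-07-22.
Next gap: 44 days. 2031-07-22 + 44 days = 2031-09-04.

2031-09-04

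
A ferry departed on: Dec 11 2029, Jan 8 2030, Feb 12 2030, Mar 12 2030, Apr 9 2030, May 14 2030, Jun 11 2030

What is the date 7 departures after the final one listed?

All dates are Tuesdays, 28, 35, 28, 28, 35, 28 days apart.
Specifically, the 2nd Tuesday of each month.
July 2030 — 2nd Tuesday is Jul 9 2030.
August 2030 — 2nd Tuesday is Aug 13 2030.
2nd Tuesday of September 2030: Sep 10 2030.
2nd Tuesday of October 2030: Oct 8 2030.
November 2030 — 2nd Tuesday is Nov 12 2030.
2nd Tuesday of December 2030: Dec 10 2030.
2nd Tuesday of January 2031: Jan 14 2031.

Jan 14 2031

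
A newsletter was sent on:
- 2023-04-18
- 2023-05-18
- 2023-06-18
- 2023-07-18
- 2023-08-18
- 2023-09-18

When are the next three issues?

The day-of-month is always 18 (30, 31, 30, 31, 31 days between events).
So this recurs on the 18th of each month.
Next: October 2023 → 2023-10-18.
Next: November 2023 → 2023-11-18.
Next: December 2023 → 2023-12-18.

2023-10-18, 2023-11-18, 2023-12-18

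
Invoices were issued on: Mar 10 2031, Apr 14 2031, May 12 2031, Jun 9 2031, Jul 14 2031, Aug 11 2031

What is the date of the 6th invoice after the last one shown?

Feb 9 2032

Gaps: 35, 28, 28, 35, 28 days — a mix of 28 and 35. Every date is a Monday.
Each is the 2nd Monday of its month.
September 2031 — 2nd Monday is Sep 8 2031.
2nd Monday of October 2031: Oct 13 2031.
2nd Monday of November 2031: Nov 10 2031.
2nd Monday of December 2031: Dec 8 2031.
January 2032 — 2nd Monday is Jan 12 2032.
2nd Monday of February 2032: Feb 9 2032.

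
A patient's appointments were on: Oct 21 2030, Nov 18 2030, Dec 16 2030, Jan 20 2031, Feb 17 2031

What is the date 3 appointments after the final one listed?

Gaps: 28, 28, 35, 28 days — a mix of 28 and 35. Every date is a Monday.
Each is the 3rd Monday of its month.
March 2031 — 3rd Monday is Mar 17 2031.
3rd Monday of April 2031: Apr 21 2031.
May 2031 — 3rd Monday is May 19 2031.

May 19 2031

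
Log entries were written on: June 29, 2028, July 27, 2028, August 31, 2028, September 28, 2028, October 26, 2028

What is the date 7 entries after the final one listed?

May 31, 2029

Every date is a Thursday; gaps 28, 35, 28, 28 days.
Each is the last Thursday of its month (at least one falls on the 29th or later, ruling out '4th Thursday').
November 2028 ends with Thursday November 30, 2028.
Last Thursday of December 2028: December 28, 2028.
January 2029 ends with Thursday January 25, 2029.
February 2029 ends with Thursday February 22, 2029.
March 2029 ends with Thursday March 29, 2029.
Last Thursday of April 2029: April 26, 2029.
May 2029 ends with Thursday May 31, 2029.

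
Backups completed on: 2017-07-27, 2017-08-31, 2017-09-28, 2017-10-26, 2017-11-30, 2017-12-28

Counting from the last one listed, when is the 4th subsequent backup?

2018-04-26

Every date is a Thursday; gaps 35, 28, 28, 35, 28 days.
Each is the last Thursday of its month (at least one falls on the 29th or later, ruling out '4th Thursday').
January 2018 ends with Thursday 2018-01-25.
February 2018 ends with Thursday 2018-02-22.
March 2018 ends with Thursday 2018-03-29.
Last Thursday of April 2018: 2018-04-26.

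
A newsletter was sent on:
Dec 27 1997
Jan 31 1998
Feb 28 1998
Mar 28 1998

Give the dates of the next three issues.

Apr 25 1998, May 30 1998, Jun 27 1998

Every date is a Saturday; gaps 35, 28, 28 days.
Each is the last Saturday of its month (at least one falls on the 29th or later, ruling out '4th Saturday').
April 1998 ends with Saturday Apr 25 1998.
May 1998 ends with Saturday May 30 1998.
Last Saturday of June 1998: Jun 27 1998.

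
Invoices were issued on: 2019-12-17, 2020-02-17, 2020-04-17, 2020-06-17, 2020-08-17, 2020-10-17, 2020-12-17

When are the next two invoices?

The day-of-month is always 17 (62, 60, 61, 61, 61, 61 days between events).
So this recurs on the 17th of every 2 months.
Next: February 2021 → 2021-02-17.
Next: April 2021 → 2021-04-17.

2021-02-17, 2021-04-17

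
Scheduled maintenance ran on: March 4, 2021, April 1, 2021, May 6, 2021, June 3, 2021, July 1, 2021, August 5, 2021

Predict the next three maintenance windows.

These are Thursdays at 28- or 35-day spacing (28, 35, 28, 28, 35).
The pattern: 1st Thursday of the month.
September 2021 — 1st Thursday is September 2, 2021.
1st Thursday of October 2021: October 7, 2021.
1st Thursday of November 2021: November 4, 2021.

September 2, 2021; October 7, 2021; November 4, 2021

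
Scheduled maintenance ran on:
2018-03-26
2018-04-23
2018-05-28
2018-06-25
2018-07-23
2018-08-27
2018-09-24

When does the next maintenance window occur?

2018-10-22

Gaps: 28, 35, 28, 28, 35, 28 days — a mix of 28 and 35. Every date is a Monday.
Each is the 4th Monday of its month.
October 2018 — 4th Monday is 2018-10-22.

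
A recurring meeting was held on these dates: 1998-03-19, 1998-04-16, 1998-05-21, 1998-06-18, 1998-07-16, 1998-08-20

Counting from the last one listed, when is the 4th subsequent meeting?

1998-12-17

All dates are Thursdays, 28, 35, 28, 28, 35 days apart.
Specifically, the 3rd Thursday of each month.
September 1998 — 3rd Thursday is 1998-09-17.
3rd Thursday of October 1998: 1998-10-15.
November 1998 — 3rd Thursday is 1998-11-19.
3rd Thursday of December 1998: 1998-12-17.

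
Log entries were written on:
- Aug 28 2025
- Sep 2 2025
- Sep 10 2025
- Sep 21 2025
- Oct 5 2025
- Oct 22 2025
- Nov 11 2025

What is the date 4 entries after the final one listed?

Intervals are 5, 8, 11, 14, 17, 20 days — an arithmetic progression with common difference 3.
Next gap: 23 days. Nov 11 2025 + 23 days = Dec 4 2025.
Next gap: 26 days. Dec 4 2025 + 26 days = Dec 30 2025.
Next gap: 29 days. Dec 30 2025 + 29 days = Jan 28 2026.
Next gap: 32 days. Jan 28 2026 + 32 days = Mar 1 2026.

Mar 1 2026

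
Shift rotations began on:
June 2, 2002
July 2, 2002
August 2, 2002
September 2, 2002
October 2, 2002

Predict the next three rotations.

November 2, 2002; December 2, 2002; January 2, 2003

Gaps: 30, 31, 31, 30 days — not constant. Every event is on the 2nd of the month.
Pattern: the 2nd of each month.
Next: November 2002 → November 2, 2002.
December 2002: December 2, 2002.
January 2003: January 2, 2003.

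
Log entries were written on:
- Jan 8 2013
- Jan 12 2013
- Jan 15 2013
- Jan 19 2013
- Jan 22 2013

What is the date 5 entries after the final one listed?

Feb 9 2013

Gaps: 4, 3, 4, 3 days — not constant, but cyclic with period 2.
The events fall on every Tuesday and Saturday.
The following Saturday is Jan 26 2013.
The following Tuesday is Jan 29 2013.
The following Saturday is Feb 2 2013.
The following Tuesday is Feb 5 2013.
The following Saturday is Feb 9 2013.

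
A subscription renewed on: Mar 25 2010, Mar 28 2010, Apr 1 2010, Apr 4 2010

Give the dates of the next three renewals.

Apr 8 2010, Apr 11 2010, Apr 15 2010

Gaps: 3, 4, 3 days — not constant, but cyclic with period 2.
The events fall on every Thursday and Sunday.
The following Thursday is Apr 8 2010.
Next Sunday: Apr 11 2010.
The following Thursday is Apr 15 2010.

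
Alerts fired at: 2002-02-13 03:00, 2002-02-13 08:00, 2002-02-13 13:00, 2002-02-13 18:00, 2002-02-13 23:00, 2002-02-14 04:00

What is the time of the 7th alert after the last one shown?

Gaps: 5, 5, 5, 5, 5 hours — each event is 5 hours after the previous one.
2002-02-14 04:00 + 5 h = 2002-02-14 09:00.
2002-02-14 09:00 + 5 h = 2002-02-14 14:00.
2002-02-14 14:00 + 5 h = 2002-02-14 19:00.
2002-02-14 19:00 + 5 h = 2002-02-15 00:00.
2002-02-15 00:00 + 5 h = 2002-02-15 05:00.
2002-02-15 05:00 + 5 h = 2002-02-15 10:00.
2002-02-15 10:00 + 5 h = 2002-02-15 15:00.

2002-02-15 15:00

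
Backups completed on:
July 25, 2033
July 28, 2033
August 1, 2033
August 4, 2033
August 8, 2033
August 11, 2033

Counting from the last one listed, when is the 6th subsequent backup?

September 1, 2033

The gap pattern 3, 4, 3, 4, 3 repeats every 2 events.
These are the Mondays and Thursdays of each week.
Next Monday: August 15, 2033.
Next Thursday: August 18, 2033.
Next Monday: August 22, 2033.
Next Thursday: August 25, 2033.
Next Monday: August 29, 2033.
The following Thursday is September 1, 2033.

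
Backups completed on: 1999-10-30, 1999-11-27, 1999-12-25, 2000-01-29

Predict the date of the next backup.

2000-02-26

Every date is a Saturday; gaps 28, 28, 35 days.
Each is the last Saturday of its month (at least one falls on the 29th or later, ruling out '4th Saturday').
February 2000 ends with Saturday 2000-02-26.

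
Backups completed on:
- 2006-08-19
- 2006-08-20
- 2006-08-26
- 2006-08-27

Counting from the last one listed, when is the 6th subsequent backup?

Every event lands on a Saturday or Sunday (gaps cycle 1, 6, 1).
So the schedule is: every Saturday and Sunday.
Next Saturday: 2006-09-02.
Next Sunday: 2006-09-03.
Next Saturday: 2006-09-09.
Next Sunday: 2006-09-10.
The following Saturday is 2006-09-16.
Next Sunday: 2006-09-17.

2006-09-17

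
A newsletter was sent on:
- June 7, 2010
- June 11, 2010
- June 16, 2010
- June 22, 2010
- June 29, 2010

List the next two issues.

Gaps: 4, 5, 6, 7 days — each gap is 1 larger than the previous one.
Next gap: 8 days. June 29, 2010 + 8 days = July 7, 2010.
Next gap: 9 days. July 7, 2010 + 9 days = July 16, 2010.

July 7, 2010; July 16, 2010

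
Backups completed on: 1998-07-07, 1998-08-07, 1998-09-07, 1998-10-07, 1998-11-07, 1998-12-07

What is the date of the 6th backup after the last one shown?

1999-06-07

The day-of-month is always 7 (31, 31, 30, 31, 30 days between events).
So this recurs on the 7th of each month.
Next: January 1999 → 1999-01-07.
February 1999: 1999-02-07.
Next: March 1999 → 1999-03-07.
Next: April 1999 → 1999-04-07.
May 1999: 1999-05-07.
June 1999: 1999-06-07.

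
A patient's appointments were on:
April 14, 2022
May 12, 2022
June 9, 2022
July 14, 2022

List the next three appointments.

Gaps: 28, 28, 35 days — a mix of 28 and 35. Every date is a Thursday.
Each is the 2nd Thursday of its month.
August 2022 — 2nd Thursday is August 11, 2022.
2nd Thursday of September 2022: September 8, 2022.
October 2022 — 2nd Thursday is October 13, 2022.

August 11, 2022; September 8, 2022; October 13, 2022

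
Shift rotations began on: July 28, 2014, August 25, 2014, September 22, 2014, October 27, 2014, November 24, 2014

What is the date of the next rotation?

December 22, 2014

These are Mondays at 28- or 35-day spacing (28, 28, 35, 28).
The pattern: 4th Monday of the month.
4th Monday of December 2014: December 22, 2014.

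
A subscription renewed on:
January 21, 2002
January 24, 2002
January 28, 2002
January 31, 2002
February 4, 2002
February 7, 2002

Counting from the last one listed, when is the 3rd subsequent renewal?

The gap pattern 3, 4, 3, 4, 3 repeats every 2 events.
These are the Mondays and Thursdays of each week.
Next Monday: February 11, 2002.
Next Thursday: February 14, 2002.
Next Monday: February 18, 2002.

February 18, 2002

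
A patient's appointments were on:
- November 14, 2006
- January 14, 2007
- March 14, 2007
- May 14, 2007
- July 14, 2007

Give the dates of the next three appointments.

September 14, 2007; November 14, 2007; January 14, 2008

The day-of-month is always 14 (61, 59, 61, 61 days between events).
So this recurs on the 14th of every 2 months.
Next: September 2007 → September 14, 2007.
Next: November 2007 → November 14, 2007.
January 2008: January 14, 2008.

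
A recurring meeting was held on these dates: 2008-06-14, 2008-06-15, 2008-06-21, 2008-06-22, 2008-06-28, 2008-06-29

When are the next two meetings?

2008-07-05, 2008-07-06

The gap pattern 1, 6, 1, 6, 1 repeats every 2 events.
These are the Saturdays and Sundays of each week.
Next Saturday: 2008-07-05.
The following Sunday is 2008-07-06.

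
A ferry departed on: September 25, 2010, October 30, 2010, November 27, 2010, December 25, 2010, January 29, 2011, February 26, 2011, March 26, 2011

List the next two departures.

April 30, 2011; May 28, 2011

All Saturdays; the gaps (35, 28, 28, 35, 28, 28) vary with month length.
This is the last Saturday of each month.
Last Saturday of April 2011: April 30, 2011.
Last Saturday of May 2011: May 28, 2011.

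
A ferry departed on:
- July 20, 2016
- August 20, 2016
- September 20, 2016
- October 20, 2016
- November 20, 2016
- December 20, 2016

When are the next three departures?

January 20, 2017; February 20, 2017; March 20, 2017

Gaps: 31, 31, 30, 31, 30 days — not constant. Every event is on the 20th of the month.
Pattern: the 20th of each month.
Next: January 2017 → January 20, 2017.
February 2017: February 20, 2017.
March 2017: March 20, 2017.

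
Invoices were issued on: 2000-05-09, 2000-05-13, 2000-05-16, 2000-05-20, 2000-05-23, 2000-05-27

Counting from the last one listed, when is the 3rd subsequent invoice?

Every event lands on a Tuesday or Saturday (gaps cycle 4, 3, 4, 3, 4).
So the schedule is: every Tuesday and Saturday.
Next Tuesday: 2000-05-30.
The following Saturday is 2000-06-03.
The following Tuesday is 2000-06-06.

2000-06-06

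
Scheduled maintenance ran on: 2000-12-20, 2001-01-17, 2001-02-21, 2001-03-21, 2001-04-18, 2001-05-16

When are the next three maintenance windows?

2001-06-20, 2001-07-18, 2001-08-15

All dates are Wednesdays, 28, 35, 28, 28, 28 days apart.
Specifically, the 3rd Wednesday of each month.
3rd Wednesday of June 2001: 2001-06-20.
3rd Wednesday of July 2001: 2001-07-18.
3rd Wednesday of August 2001: 2001-08-15.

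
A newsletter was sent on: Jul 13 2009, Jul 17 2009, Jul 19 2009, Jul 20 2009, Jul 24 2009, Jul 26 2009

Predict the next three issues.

Jul 27 2009, Jul 31 2009, Aug 2 2009

Gaps: 4, 2, 1, 4, 2 days — not constant, but cyclic with period 3.
The events fall on every Monday, Friday and Sunday.
The following Monday is Jul 27 2009.
The following Friday is Jul 31 2009.
Next Sunday: Aug 2 2009.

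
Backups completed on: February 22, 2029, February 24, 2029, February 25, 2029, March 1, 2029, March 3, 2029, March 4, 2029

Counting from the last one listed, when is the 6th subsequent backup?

March 18, 2029

Gaps: 2, 1, 4, 2, 1 days — not constant, but cyclic with period 3.
The events fall on every Thursday, Saturday and Sunday.
Next Thursday: March 8, 2029.
Next Saturday: March 10, 2029.
The following Sunday is March 11, 2029.
Next Thursday: March 15, 2029.
The following Saturday is March 17, 2029.
The following Sunday is March 18, 2029.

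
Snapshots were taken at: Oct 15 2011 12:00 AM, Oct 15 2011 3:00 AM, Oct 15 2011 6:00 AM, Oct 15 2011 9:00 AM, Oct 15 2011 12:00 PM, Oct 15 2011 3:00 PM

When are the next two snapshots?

The interval is a steady 3 hours (3, 3, 3, 3, 3).
Oct 15 2011 3:00 PM + 3 h = Oct 15 2011 6:00 PM.
Oct 15 2011 6:00 PM + 3 h = Oct 15 2011 9:00 PM.

Oct 15 2011 6:00 PM, Oct 15 2011 9:00 PM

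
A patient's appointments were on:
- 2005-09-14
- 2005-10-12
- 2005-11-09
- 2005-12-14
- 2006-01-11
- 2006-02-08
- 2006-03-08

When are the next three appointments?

2006-04-12, 2006-05-10, 2006-06-14

These are Wednesdays at 28- or 35-day spacing (28, 28, 35, 28, 28, 28).
The pattern: 2nd Wednesday of the month.
2nd Wednesday of April 2006: 2006-04-12.
May 2006 — 2nd Wednesday is 2006-05-10.
2nd Wednesday of June 2006: 2006-06-14.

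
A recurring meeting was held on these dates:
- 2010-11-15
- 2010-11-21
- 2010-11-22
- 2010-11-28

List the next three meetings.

2010-11-29, 2010-12-05, 2010-12-06

Gaps: 6, 1, 6 days — not constant, but cyclic with period 2.
The events fall on every Monday and Sunday.
Next Monday: 2010-11-29.
The following Sunday is 2010-12-05.
The following Monday is 2010-12-06.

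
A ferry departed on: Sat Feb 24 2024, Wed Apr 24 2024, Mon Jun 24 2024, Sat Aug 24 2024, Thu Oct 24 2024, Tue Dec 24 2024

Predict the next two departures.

Mon Feb 24 2025, Thu Apr 24 2025

The day-of-month is always 24 (60, 61, 61, 61, 61 days between events).
So this recurs on the 24th of every 2 months.
Next: February 2025 → Mon Feb 24 2025.
April 2025: Thu Apr 24 2025.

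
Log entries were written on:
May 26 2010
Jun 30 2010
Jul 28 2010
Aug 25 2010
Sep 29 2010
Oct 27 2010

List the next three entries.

Nov 24 2010, Dec 29 2010, Jan 26 2011

These are Wednesdays with 35, 28, 28, 35, 28-day gaps.
Each is the final Wednesday of its month — Jun 30 2010 is past the 28th, so '4th Wednesday' doesn't fit.
November 2010 ends with Wednesday Nov 24 2010.
Last Wednesday of December 2010: Dec 29 2010.
Last Wednesday of January 2011: Jan 26 2011.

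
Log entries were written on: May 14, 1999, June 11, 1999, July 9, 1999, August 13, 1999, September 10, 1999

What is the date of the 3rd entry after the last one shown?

December 10, 1999

These are Fridays at 28- or 35-day spacing (28, 28, 35, 28).
The pattern: 2nd Friday of the month.
2nd Friday of October 1999: October 8, 1999.
November 1999 — 2nd Friday is November 12, 1999.
December 1999 — 2nd Friday is December 10, 1999.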